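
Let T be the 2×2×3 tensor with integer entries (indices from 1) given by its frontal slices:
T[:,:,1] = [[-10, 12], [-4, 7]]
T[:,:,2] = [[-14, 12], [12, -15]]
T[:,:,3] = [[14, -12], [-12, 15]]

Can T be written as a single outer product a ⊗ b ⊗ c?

No

The mode-2 unfolding of T (rows indexed by j, columns by (i,k) = (1,1), (1,2), (1,3), (2,1), (2,2), (2,3)) is [[-10, -14, 14, -4, 12, -12], [12, 12, -12, 7, -15, 15]].
There the 2×2 minor on rows j ∈ {1, 2}, columns (i,k) ∈ {(1,1), (1,2)} is det [[-10, -14], [12, 12]] = 48 ≠ 0, so this unfolding has rank ≥ 2; CP rank is at least every unfolding rank, so rank(T) ≥ 2.
In particular rank(T) ≥ 2 > 1, so T is not rank-1.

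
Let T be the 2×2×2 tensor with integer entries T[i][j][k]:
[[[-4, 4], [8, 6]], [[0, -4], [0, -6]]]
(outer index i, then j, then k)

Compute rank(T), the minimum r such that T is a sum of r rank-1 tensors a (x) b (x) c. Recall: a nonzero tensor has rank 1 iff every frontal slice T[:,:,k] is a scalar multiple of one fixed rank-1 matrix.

2

Lower bound: the mode-3 unfolding of T (rows indexed by k, columns by (i,j) = (0,0), (0,1), (1,0), (1,1)) is [[-4, 8, 0, 0], [4, 6, -4, -6]].
There the 2×2 minor on rows k ∈ {0, 1}, columns (i,j) ∈ {(0,0), (0,1)} is det [[-4, 8], [4, 6]] = -56 ≠ 0, so this unfolding has rank ≥ 2; CP rank is at least every unfolding rank, so rank(T) ≥ 2. (This is only a lower bound: in general the CP rank may exceed every unfolding rank, so we still need to exhibit 2 rank-1 terms summing to T.)
Upper bound — finding two terms. Write S_k = T[:,:,k] for the frontal slices: S₀ = [[-4, 8], [0, 0]], S₁ = [[4, 6], [-4, -6]].
If T = a₁ (x) b₁ (x) c₁ + a₂ (x) b₂ (x) c₂ then each S_k = c₁[k]·a₁b₁ᵀ + c₂[k]·a₂b₂ᵀ. S₀ and S₁ are linearly independent, so a₁b₁ᵀ and a₂b₂ᵀ must span the same plane of matrices: they are the rank-1 matrices of the form x·S₀ + y·S₁.
det(x·S₀ + y·S₁) is 56·xy = 56·(y)(x), vanishing at (x:y) = (1:0) and (0:1).
M₁ = S₀ = [[-4, 8], [0, 0]] = (-4)·[1, 0][1, -2]ᵀ and M₂ = S₁ = [[4, 6], [-4, -6]] = 2·[1, -1][2, 3]ᵀ, so take a₁ = [1, 0], b₁ = [1, -2], a₂ = [1, -1], b₂ = [2, 3].
Each slice is an integer combination of E₁ = a₁b₁ᵀ and E₂ = a₂b₂ᵀ: S₀ = −4·E₁, S₁ = 2·E₂; reading off coefficients, c₁ = [-4, 0] and c₂ = [0, 2].
Hence T = [1, 0] (x) [1, -2] (x) [-4, 0] + [1, -1] (x) [2, 3] (x) [0, 2], so rank(T) ≤ 2.
These bounds meet, so rank(T) = 2.
Check entry T[1,1,1] = -6: (0)·(-2)·(0) + (-1)·(3)·(2) = -6.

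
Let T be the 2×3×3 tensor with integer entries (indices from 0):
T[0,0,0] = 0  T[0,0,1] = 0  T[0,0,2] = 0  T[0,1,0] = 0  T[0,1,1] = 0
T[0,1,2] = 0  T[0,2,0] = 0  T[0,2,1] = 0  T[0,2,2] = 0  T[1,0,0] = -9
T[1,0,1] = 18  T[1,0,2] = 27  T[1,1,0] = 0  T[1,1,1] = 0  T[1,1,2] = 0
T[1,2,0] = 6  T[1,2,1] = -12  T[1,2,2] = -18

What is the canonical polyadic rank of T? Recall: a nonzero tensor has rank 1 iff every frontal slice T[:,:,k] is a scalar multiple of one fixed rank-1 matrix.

1

Lower bound: T ≠ 0 (e.g. T[1,0,0] = -9), so rank(T) ≥ 1.
Upper bound: if T = a (x) b (x) c then every fibre of T is a multiple of the corresponding factor, so read the factors off the fibres through the nonzero entry T[1,0,0] = -9.
The mode-1 fibre T[:,0,0] = [0, -9] gives a = [0, 1] (primitive direction); the mode-2 fibre T[1,:,0] = [-9, 0, 6] gives b = [3, 0, -2]; then c[k] = T[1,0,k] / (a[1]·b[0]) = [-9, 18, 27] / 3 = [-3, 6, 9].
Expanding [0, 1] (x) [3, 0, -2] (x) [-3, 6, 9] reproduces all 18 entries of T, so T = [0, 1] (x) [3, 0, -2] (x) [-3, 6, 9] and rank(T) ≤ 1.
These bounds meet, so rank(T) = 1.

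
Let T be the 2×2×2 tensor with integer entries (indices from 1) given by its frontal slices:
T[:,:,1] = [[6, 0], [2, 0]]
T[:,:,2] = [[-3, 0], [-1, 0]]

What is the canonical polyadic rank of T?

Lower bound: T ≠ 0 (e.g. T[1,1,1] = 6), so rank(T) ≥ 1.
Upper bound: if T = a ⊗ b ⊗ c then every fibre of T is a multiple of the corresponding factor, so read the factors off the fibres through the nonzero entry T[1,1,1] = 6.
The mode-1 fibre T[:,1,1] = [6, 2] gives a = [3, 1] (primitive direction); the mode-2 fibre T[1,:,1] = [6, 0] gives b = [1, 0]; then c[k] = T[1,1,k] / (a[1]·b[1]) = [6, -3] / 3 = [2, -1].
Expanding [3, 1] ⊗ [1, 0] ⊗ [2, -1] reproduces all 8 entries of T, so T = [3, 1] ⊗ [1, 0] ⊗ [2, -1] and rank(T) ≤ 1.
These bounds meet, so rank(T) = 1.
Check entry T[2,1,2] = -1: (1)·(1)·(-1) = -1.

1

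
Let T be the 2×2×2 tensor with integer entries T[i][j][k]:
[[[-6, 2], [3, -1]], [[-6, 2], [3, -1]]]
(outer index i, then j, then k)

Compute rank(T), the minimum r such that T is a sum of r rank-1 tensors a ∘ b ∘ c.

1

Lower bound: T ≠ 0 (e.g. T[0,0,0] = -6), so rank(T) ≥ 1.
Upper bound: if T = a ∘ b ∘ c then every fibre of T is a multiple of the corresponding factor, so read the factors off the fibres through the nonzero entry T[0,0,0] = -6.
The mode-1 fibre T[:,0,0] = [-6, -6] gives a = (1, 1) (primitive direction); the mode-2 fibre T[0,:,0] = [-6, 3] gives b = (2, -1); then c[k] = T[0,0,k] / (a[0]·b[0]) = [-6, 2] / 2 = (-3, 1).
Expanding (1, 1) ∘ (2, -1) ∘ (-3, 1) reproduces all 8 entries of T, so T = (1, 1) ∘ (2, -1) ∘ (-3, 1) and rank(T) ≤ 1.
These bounds meet, so rank(T) = 1.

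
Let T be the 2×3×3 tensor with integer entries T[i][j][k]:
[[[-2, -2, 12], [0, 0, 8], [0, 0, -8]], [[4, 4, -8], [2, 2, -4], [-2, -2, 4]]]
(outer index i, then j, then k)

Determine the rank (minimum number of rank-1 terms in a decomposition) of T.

2

Lower bound: in the mode-3 unfolding of T (rows indexed by k, columns by (i,j)) the 2×2 minor on rows k ∈ {0, 2}, columns (i,j) ∈ {(0,0), (0,1)} is det [[-2, 0], [12, 8]] = -16 ≠ 0, so that unfolding has rank ≥ 2 and hence rank(T) ≥ 2 (CP rank is at least every unfolding rank, though it can be larger).
Upper bound: with S_k = T[:,:,k], the two rank-1 terms a₁b₁ᵀ, a₂b₂ᵀ are the rank-1 members of the pencil x·S₀ + y·S₂.
The 2×2 minor of x·S₀ + y·S₂ on rows {0,1}, columns {0,1} is −4·x² + 16·y² = (-4)·(x − 2·y)(x + 2·y), vanishing at (x:y) = (2:1) and (2:-1).
M₁ = 2·S₀ + S₂ = [[8, 8, -8], [0, 0, 0]] = 8·[1, 0][1, 1, -1]ᵀ and M₂ = 2·S₀ − S₂ = [[-16, -8, 8], [16, 8, -8]] = (-8)·[1, -1][2, 1, -1]ᵀ, so take a₁ = [1, 0], b₁ = [1, 1, -1], a₂ = [1, -1], b₂ = [2, 1, -1].
Each slice is an integer combination of E₁ = a₁b₁ᵀ and E₂ = a₂b₂ᵀ: S₀ = 2·E₁ − 2·E₂, S₁ = 2·E₁ − 2·E₂, S₂ = 4·E₁ + 4·E₂; reading off coefficients, c₁ = [2, 2, 4] and c₂ = [-2, -2, 4].
Hence T = [1, 0] ⊗ [1, 1, -1] ⊗ [2, 2, 4] + [1, -1] ⊗ [2, 1, -1] ⊗ [-2, -2, 4], so rank(T) ≤ 2.
These bounds meet, so rank(T) = 2.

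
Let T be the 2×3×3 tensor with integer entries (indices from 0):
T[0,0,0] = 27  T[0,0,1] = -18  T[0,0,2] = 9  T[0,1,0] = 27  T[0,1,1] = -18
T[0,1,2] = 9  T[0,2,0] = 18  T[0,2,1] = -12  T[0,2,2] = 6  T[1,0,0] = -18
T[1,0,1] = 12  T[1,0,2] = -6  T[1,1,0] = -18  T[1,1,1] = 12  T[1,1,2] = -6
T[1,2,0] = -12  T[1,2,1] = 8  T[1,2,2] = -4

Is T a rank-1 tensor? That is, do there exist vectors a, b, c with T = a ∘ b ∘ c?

Yes

If T = a ∘ b ∘ c then every fibre of T is a multiple of the corresponding factor, so read the factors off the fibres through the nonzero entry T[0,0,0] = 27.
The mode-1 fibre T[:,0,0] = [27, -18] gives a = [3, -2] (primitive direction); the mode-2 fibre T[0,:,0] = [27, 27, 18] gives b = [3, 3, 2]; then c[k] = T[0,0,k] / (a[0]·b[0]) = [27, -18, 9] / 9 = [3, -2, 1].
Expanding [3, -2] ∘ [3, 3, 2] ∘ [3, -2, 1] reproduces all 18 entries of T, so T = [3, -2] ∘ [3, 3, 2] ∘ [3, -2, 1] and rank(T) ≤ 1.
Equivalently every frontal slice T[:,:,k] is c[k] times the rank-1 matrix [3, -2] ∘ [3, 3, 2]. So T has rank 1 (it is nonzero).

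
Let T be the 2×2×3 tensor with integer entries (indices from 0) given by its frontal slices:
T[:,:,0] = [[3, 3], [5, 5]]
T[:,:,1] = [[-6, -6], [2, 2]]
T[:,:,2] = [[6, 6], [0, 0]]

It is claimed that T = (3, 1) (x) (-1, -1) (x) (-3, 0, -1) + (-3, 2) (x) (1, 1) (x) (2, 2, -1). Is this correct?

No

Reconstruct entry (1,0,0) from the claimed factors: Σₗ aₗ[1]bₗ[0]cₗ[0] = (1)·(-1)·(-3) + (2)·(1)·(2) = 7, but T[1,0,0] = 5. The claim is false.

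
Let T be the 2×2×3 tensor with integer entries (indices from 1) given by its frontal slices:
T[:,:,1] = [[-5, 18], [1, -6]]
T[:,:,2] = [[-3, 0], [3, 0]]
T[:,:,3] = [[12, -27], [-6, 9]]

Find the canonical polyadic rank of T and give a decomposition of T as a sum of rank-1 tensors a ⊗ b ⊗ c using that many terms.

rank(T) = 2

Lower bound: the mode-3 unfolding of T (rows indexed by k, columns by (i,j) = (1,1), (1,2), (2,1), (2,2)) is [[-5, 18, 1, -6], [-3, 0, 3, 0], [12, -27, -6, 9]].
There the 2×2 minor on rows k ∈ {1, 2}, columns (i,j) ∈ {(1,1), (1,2)} is det [[-5, 18], [-3, 0]] = 54 ≠ 0, so this unfolding has rank ≥ 2; CP rank is at least every unfolding rank, so rank(T) ≥ 2. (This is only a lower bound: in general the CP rank may exceed every unfolding rank, so we still need to exhibit 2 rank-1 terms summing to T.)
Upper bound — finding two terms. Write S_k = T[:,:,k] for the frontal slices: S₁ = [[-5, 18], [1, -6]], S₂ = [[-3, 0], [3, 0]], S₃ = [[12, -27], [-6, 9]].
If T = a₁ ⊗ b₁ ⊗ c₁ + a₂ ⊗ b₂ ⊗ c₂ then each S_k = c₁[k]·a₁b₁ᵀ + c₂[k]·a₂b₂ᵀ. S₁ and S₂ are linearly independent, so a₁b₁ᵀ and a₂b₂ᵀ must span the same plane of matrices: they are the rank-1 matrices of the form x·S₁ + y·S₂.
det(x·S₁ + y·S₂) is 12·x² − 36·xy = 12·(x − 3·y)(x), vanishing at (x:y) = (3:1) and (0:1).
M₁ = 3·S₁ + S₂ = [[-18, 54], [6, -18]] = (-6)·[3, -1][1, -3]ᵀ and M₂ = S₂ = [[-3, 0], [3, 0]] = (-3)·[1, -1][1, 0]ᵀ, so take a₁ = [3, -1], b₁ = [1, -3], a₂ = [1, -1], b₂ = [1, 0].
Each slice is an integer combination of E₁ = a₁b₁ᵀ and E₂ = a₂b₂ᵀ: S₁ = −2·E₁ + E₂, S₂ = −3·E₂, S₃ = 3·E₁ + 3·E₂; reading off coefficients, c₁ = [-2, 0, 3] and c₂ = [1, -3, 3].
Hence T = [3, -1] ⊗ [1, -3] ⊗ [-2, 0, 3] + [1, -1] ⊗ [1, 0] ⊗ [1, -3, 3], so rank(T) ≤ 2.
These bounds meet, so rank(T) = 2.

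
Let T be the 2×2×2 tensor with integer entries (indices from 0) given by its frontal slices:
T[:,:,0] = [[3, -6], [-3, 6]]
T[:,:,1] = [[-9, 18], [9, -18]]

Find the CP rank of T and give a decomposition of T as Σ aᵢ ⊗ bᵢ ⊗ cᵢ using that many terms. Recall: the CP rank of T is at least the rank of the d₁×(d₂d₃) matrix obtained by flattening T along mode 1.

rank(T) = 1

Lower bound: T ≠ 0 (e.g. T[0,0,0] = 3), so rank(T) ≥ 1.
Upper bound: if T = a ⊗ b ⊗ c then every fibre of T is a multiple of the corresponding factor, so read the factors off the fibres through the nonzero entry T[0,0,0] = 3.
The mode-1 fibre T[:,0,0] = [3, -3] gives a = [1, -1] (primitive direction); the mode-2 fibre T[0,:,0] = [3, -6] gives b = [1, -2]; then c[k] = T[0,0,k] / (a[0]·b[0]) = [3, -9] / 1 = [3, -9].
Expanding [1, -1] ⊗ [1, -2] ⊗ [3, -9] reproduces all 8 entries of T, so T = [1, -1] ⊗ [1, -2] ⊗ [3, -9] and rank(T) ≤ 1.
These bounds meet, so rank(T) = 1.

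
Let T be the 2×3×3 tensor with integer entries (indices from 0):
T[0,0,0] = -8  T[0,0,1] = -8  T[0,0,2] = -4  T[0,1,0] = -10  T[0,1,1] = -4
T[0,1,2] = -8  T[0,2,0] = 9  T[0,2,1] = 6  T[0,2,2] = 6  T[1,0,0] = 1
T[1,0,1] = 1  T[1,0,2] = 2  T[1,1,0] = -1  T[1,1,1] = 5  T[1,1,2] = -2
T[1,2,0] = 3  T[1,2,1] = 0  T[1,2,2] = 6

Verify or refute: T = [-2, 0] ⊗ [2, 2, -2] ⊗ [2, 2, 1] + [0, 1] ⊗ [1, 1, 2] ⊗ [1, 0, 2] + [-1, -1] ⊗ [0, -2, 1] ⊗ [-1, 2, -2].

No

Reconstruct entry (1,0,1) from the claimed factors: Σₗ aₗ[1]bₗ[0]cₗ[1] = (0)·(2)·(2) + (1)·(1)·(0) + (-1)·(0)·(2) = 0, but T[1,0,1] = 1. The claim is false.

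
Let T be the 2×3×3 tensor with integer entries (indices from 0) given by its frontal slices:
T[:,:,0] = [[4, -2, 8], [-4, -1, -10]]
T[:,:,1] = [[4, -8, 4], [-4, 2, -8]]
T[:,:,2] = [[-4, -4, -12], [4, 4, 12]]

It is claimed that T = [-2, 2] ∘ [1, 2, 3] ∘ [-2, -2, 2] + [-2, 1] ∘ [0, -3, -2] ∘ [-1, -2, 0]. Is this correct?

No

Reconstruct entry (0,1,0) from the claimed factors: Σₗ aₗ[0]bₗ[1]cₗ[0] = (-2)·(2)·(-2) + (-2)·(-3)·(-1) = 2, but T[0,1,0] = -2. The claim is false.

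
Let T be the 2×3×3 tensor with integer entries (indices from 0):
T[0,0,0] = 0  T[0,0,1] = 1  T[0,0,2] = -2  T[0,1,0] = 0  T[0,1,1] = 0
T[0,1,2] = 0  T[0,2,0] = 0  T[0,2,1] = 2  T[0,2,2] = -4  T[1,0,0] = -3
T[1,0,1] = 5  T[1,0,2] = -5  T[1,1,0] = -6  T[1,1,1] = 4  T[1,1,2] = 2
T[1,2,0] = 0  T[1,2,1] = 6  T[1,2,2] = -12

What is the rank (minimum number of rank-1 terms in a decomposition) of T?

Lower bound: the mode-3 unfolding of T (rows indexed by k, columns by (i,j) = (0,0), (0,1), (0,2), (1,0), (1,1), (1,2)) is [[0, 0, 0, -3, -6, 0], [1, 0, 2, 5, 4, 6], [-2, 0, -4, -5, 2, -12]].
There the 2×2 minor on rows k ∈ {0, 1}, columns (i,j) ∈ {(0,0), (1,0)} is det [[0, -3], [1, 5]] = 3 ≠ 0, so this unfolding has rank ≥ 2; CP rank is at least every unfolding rank, so rank(T) ≥ 2. (Flattening ranks never certify an upper bound on CP rank; for that we must actually write T with 2 rank-1 terms.)
Upper bound — finding two terms. Write S_k = T[:,:,k] for the frontal slices: S₀ = [[0, 0, 0], [-3, -6, 0]], S₁ = [[1, 0, 2], [5, 4, 6]], S₂ = [[-2, 0, -4], [-5, 2, -12]].
If T = a₁ ⊗ b₁ ⊗ c₁ + a₂ ⊗ b₂ ⊗ c₂ then each S_k = c₁[k]·a₁b₁ᵀ + c₂[k]·a₂b₂ᵀ. S₀ and S₁ are linearly independent, so a₁b₁ᵀ and a₂b₂ᵀ must span the same plane of matrices: they are the rank-1 matrices of the form x·S₀ + y·S₁.
The 2×2 minor of x·S₀ + y·S₁ on rows {0,1}, columns {0,1} is −6·xy + 4·y² = (-2)·(3·x − 2·y)(y), vanishing at (x:y) = (2:3) and (1:0).
M₁ = 2·S₀ + 3·S₁ = [[3, 0, 6], [9, 0, 18]] = 3·[1, 3][1, 0, 2]ᵀ and M₂ = S₀ = [[0, 0, 0], [-3, -6, 0]] = (-3)·[0, 1][1, 2, 0]ᵀ, so take a₁ = [1, 3], b₁ = [1, 0, 2], a₂ = [0, 1], b₂ = [1, 2, 0].
Each slice is an integer combination of E₁ = a₁b₁ᵀ and E₂ = a₂b₂ᵀ: S₀ = −3·E₂, S₁ = E₁ + 2·E₂, S₂ = −2·E₁ + E₂; reading off coefficients, c₁ = [0, 1, -2] and c₂ = [-3, 2, 1].
Hence T = [1, 3] ⊗ [1, 0, 2] ⊗ [0, 1, -2] + [0, 1] ⊗ [1, 2, 0] ⊗ [-3, 2, 1], so rank(T) ≤ 2.
These bounds meet, so rank(T) = 2.

2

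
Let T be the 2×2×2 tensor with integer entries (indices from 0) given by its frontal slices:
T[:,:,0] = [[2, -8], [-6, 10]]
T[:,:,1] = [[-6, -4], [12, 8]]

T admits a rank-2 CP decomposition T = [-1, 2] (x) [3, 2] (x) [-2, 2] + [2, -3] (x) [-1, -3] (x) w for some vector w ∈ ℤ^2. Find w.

Subtract the known terms from T to get the rank-1 residual R = [2, -3] (x) [-1, -3] (x) w, so R[i,j,k] = a[i]·b[j]·w[k]. Pick indices with nonzero a[0]·b[0] = (2)·(-1) = -2. Only the fibre through (0,0,·) is needed: R[0,0,:] = T[0,0,:] − Σₗ aₗ[0]bₗ[0]cₗ = [2, -6] − (-1)·(3)·[-2, 2] = [-4, 0]. Then w[k] = R[0,0,k] / -2 for each k, giving w = [-4, 0] / -2 = [2, 0].

w = [2, 0]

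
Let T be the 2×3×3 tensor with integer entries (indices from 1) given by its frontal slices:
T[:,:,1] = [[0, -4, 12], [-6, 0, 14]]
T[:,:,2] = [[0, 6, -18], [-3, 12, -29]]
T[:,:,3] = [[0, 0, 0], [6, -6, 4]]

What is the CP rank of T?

Lower bound: the mode-1 unfolding of T (rows indexed by i, columns by (j,k) = (1,1), (1,2), (1,3), (2,1), (2,2), (2,3), (3,1), (3,2), (3,3)) is [[0, 0, 0, -4, 6, 0, 12, -18, 0], [-6, -3, 6, 0, 12, -6, 14, -29, 4]].
There the 2×2 minor on rows i ∈ {1, 2}, columns (j,k) ∈ {(1,1), (2,1)} is det [[0, -4], [-6, 0]] = -24 ≠ 0, so this unfolding has rank ≥ 2; CP rank is at least every unfolding rank, so rank(T) ≥ 2. (Flattening ranks never certify an upper bound on CP rank; for that we must actually write T with 2 rank-1 terms.)
Upper bound — finding two terms. Write S_k = T[:,:,k] for the frontal slices: S₁ = [[0, -4, 12], [-6, 0, 14]], S₂ = [[0, 6, -18], [-3, 12, -29]], S₃ = [[0, 0, 0], [6, -6, 4]].
If T = a₁ (x) b₁ (x) c₁ + a₂ (x) b₂ (x) c₂ then each S_k = c₁[k]·a₁b₁ᵀ + c₂[k]·a₂b₂ᵀ. S₁ and S₂ are linearly independent, so a₁b₁ᵀ and a₂b₂ᵀ must span the same plane of matrices: they are the rank-1 matrices of the form x·S₁ + y·S₂.
The 2×2 minor of x·S₁ + y·S₂ on rows {1,2}, columns {1,2} is −24·x² + 24·xy + 18·y² = (-6)·(2·x − 3·y)(2·x + y), vanishing at (x:y) = (3:2) and (1:-2).
M₁ = 3·S₁ + 2·S₂ = [[0, 0, 0], [-24, 24, -16]] = (-8)·(0, 1)(3, -3, 2)ᵀ and M₂ = S₁ − 2·S₂ = [[0, -16, 48], [0, -24, 72]] = (-8)·(2, 3)(0, 1, -3)ᵀ, so take a₁ = (0, 1), b₁ = (3, -3, 2), a₂ = (2, 3), b₂ = (0, 1, -3).
Each slice is an integer combination of E₁ = a₁b₁ᵀ and E₂ = a₂b₂ᵀ: S₁ = −2·E₁ − 2·E₂, S₂ = −E₁ + 3·E₂, S₃ = 2·E₁; reading off coefficients, c₁ = (-2, -1, 2) and c₂ = (-2, 3, 0).
Hence T = (0, 1) (x) (3, -3, 2) (x) (-2, -1, 2) + (2, 3) (x) (0, 1, -3) (x) (-2, 3, 0), so rank(T) ≤ 2.
These bounds meet, so rank(T) = 2.

2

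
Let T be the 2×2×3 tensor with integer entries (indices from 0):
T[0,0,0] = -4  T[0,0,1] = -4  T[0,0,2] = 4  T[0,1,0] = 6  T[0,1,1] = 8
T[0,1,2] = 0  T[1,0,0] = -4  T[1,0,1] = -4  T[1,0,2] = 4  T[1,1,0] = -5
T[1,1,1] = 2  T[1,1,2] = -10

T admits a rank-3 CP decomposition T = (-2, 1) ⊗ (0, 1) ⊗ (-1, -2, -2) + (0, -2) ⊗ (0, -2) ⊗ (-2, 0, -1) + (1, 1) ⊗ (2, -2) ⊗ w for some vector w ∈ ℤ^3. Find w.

Subtract the known terms from T to get the rank-1 residual R = (1, 1) ⊗ (2, -2) ⊗ w, so R[i,j,k] = a[i]·b[j]·w[k]. Pick indices with nonzero a[0]·b[0] = (1)·(2) = 2. Only the fibre through (0,0,·) is needed: R[0,0,:] = T[0,0,:] − Σₗ aₗ[0]bₗ[0]cₗ = [-4, -4, 4] − (-2)·(0)·(-1, -2, -2) − (0)·(0)·(-2, 0, -1) = [-4, -4, 4]. Then w[k] = R[0,0,k] / 2 for each k, giving w = [-4, -4, 4] / 2 = (-2, -2, 2).

w = (-2, -2, 2)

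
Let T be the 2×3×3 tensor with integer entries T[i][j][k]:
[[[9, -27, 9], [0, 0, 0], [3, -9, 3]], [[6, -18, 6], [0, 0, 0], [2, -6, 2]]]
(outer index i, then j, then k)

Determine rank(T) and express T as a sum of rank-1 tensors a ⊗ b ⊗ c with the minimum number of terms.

rank(T) = 1

Lower bound: T ≠ 0 (e.g. T[0,0,0] = 9), so rank(T) ≥ 1.
Upper bound: if T = a ⊗ b ⊗ c then every fibre of T is a multiple of the corresponding factor, so read the factors off the fibres through the nonzero entry T[0,0,0] = 9.
The mode-1 fibre T[:,0,0] = [9, 6] gives a = (3, 2) (primitive direction); the mode-2 fibre T[0,:,0] = [9, 0, 3] gives b = (3, 0, 1); then c[k] = T[0,0,k] / (a[0]·b[0]) = [9, -27, 9] / 9 = (1, -3, 1).
Expanding (3, 2) ⊗ (3, 0, 1) ⊗ (1, -3, 1) reproduces all 18 entries of T, so T = (3, 2) ⊗ (3, 0, 1) ⊗ (1, -3, 1) and rank(T) ≤ 1.
These bounds meet, so rank(T) = 1.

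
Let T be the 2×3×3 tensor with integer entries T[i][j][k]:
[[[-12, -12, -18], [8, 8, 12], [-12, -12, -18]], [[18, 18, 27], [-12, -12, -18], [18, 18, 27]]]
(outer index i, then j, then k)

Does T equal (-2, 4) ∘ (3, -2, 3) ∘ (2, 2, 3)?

No

Reconstruct entry (1,0,0) from the claimed factors: Σₗ aₗ[1]bₗ[0]cₗ[0] = (4)·(3)·(2) = 24, but T[1,0,0] = 18. The claim is false.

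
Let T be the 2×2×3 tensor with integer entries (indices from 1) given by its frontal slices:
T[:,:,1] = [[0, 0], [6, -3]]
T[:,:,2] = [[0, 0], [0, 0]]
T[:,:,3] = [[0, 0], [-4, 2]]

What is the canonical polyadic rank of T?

Lower bound: T ≠ 0 (e.g. T[2,1,1] = 6), so rank(T) ≥ 1.
Upper bound: the mode-1 fibre T[:,1,1] = [0, 6] gives a = [0, 1] (primitive direction); the mode-2 fibre T[2,:,1] = [6, -3] gives b = [2, -1]; then c[k] = T[2,1,k] / (a[2]·b[1]) = [6, 0, -4] / 2 = [3, 0, -2].
Expanding [0, 1] ⊗ [2, -1] ⊗ [3, 0, -2] reproduces all 12 entries of T, so T = [0, 1] ⊗ [2, -1] ⊗ [3, 0, -2] and rank(T) ≤ 1.
These bounds meet, so rank(T) = 1.

1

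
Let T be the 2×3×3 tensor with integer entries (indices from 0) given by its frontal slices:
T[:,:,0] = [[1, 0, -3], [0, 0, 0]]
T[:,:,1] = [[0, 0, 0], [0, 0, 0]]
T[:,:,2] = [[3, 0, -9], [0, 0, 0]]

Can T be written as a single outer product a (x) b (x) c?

If T = a (x) b (x) c then every fibre of T is a multiple of the corresponding factor, so read the factors off the fibres through the nonzero entry T[0,0,0] = 1.
The mode-1 fibre T[:,0,0] = [1, 0] gives a = (1, 0) (primitive direction); the mode-2 fibre T[0,:,0] = [1, 0, -3] gives b = (1, 0, -3); then c[k] = T[0,0,k] / (a[0]·b[0]) = [1, 0, 3] / 1 = (1, 0, 3).
Expanding (1, 0) (x) (1, 0, -3) (x) (1, 0, 3) reproduces all 18 entries of T, so T = (1, 0) (x) (1, 0, -3) (x) (1, 0, 3) and rank(T) ≤ 1.
Equivalently every frontal slice T[:,:,k] is c[k] times the rank-1 matrix (1, 0) (x) (1, 0, -3). So T has rank 1 (it is nonzero).

Yes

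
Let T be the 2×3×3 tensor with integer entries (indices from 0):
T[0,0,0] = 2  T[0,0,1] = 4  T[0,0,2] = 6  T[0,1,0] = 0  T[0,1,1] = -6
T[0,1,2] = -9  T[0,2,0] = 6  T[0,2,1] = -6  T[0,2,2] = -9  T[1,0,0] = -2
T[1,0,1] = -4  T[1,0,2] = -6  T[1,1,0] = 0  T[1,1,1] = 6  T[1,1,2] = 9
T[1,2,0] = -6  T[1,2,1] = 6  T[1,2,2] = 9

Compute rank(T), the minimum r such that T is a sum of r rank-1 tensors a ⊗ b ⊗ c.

Lower bound: the mode-2 unfolding of T (rows indexed by j, columns by (i,k) = (0,0), (0,1), (0,2), (1,0), (1,1), (1,2)) is [[2, 4, 6, -2, -4, -6], [0, -6, -9, 0, 6, 9], [6, -6, -9, -6, 6, 9]].
There the 2×2 minor on rows j ∈ {0, 1}, columns (i,k) ∈ {(0,0), (0,1)} is det [[2, 4], [0, -6]] = -12 ≠ 0, so this unfolding has rank ≥ 2; CP rank is at least every unfolding rank, so rank(T) ≥ 2. (This is only a lower bound: in general the CP rank may exceed every unfolding rank, so we still need to exhibit 2 rank-1 terms summing to T.)
Upper bound — finding two terms. Every mode-1 slice of T is a multiple of one matrix: T[i,:,:] = a[i]·M with a = [1, -1] and M = [[2, 4, 6], [0, -6, -9], [6, -6, -9]] (rows indexed by j, columns by k). So it suffices to write M as a sum of two rank-1 matrices.
The rows of M satisfy (row 2) = 3·(row 0) + 3·(row 1), so splitting by rows, M = [1, 0, 3][2, 4, 6]ᵀ + [0, 1, 3][0, -6, -9]ᵀ.
Hence T = [1, -1] ⊗ [1, 0, 3] ⊗ [2, 4, 6] + [1, -1] ⊗ [0, 1, 3] ⊗ [0, -6, -9], so rank(T) ≤ 2.
These bounds meet, so rank(T) = 2.

2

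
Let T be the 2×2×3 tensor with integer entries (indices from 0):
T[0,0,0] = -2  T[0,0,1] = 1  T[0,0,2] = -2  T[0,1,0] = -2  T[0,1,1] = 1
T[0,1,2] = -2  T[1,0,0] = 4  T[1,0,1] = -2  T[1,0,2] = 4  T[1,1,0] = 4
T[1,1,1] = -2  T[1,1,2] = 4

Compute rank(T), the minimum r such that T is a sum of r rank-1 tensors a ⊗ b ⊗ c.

1

Lower bound: T ≠ 0 (e.g. T[0,0,0] = -2), so rank(T) ≥ 1.
Upper bound: the mode-1 fibre T[:,0,0] = [-2, 4] gives a = [1, -2] (primitive direction); the mode-2 fibre T[0,:,0] = [-2, -2] gives b = [1, 1]; then c[k] = T[0,0,k] / (a[0]·b[0]) = [-2, 1, -2] / 1 = [-2, 1, -2].
Expanding [1, -2] ⊗ [1, 1] ⊗ [-2, 1, -2] reproduces all 12 entries of T, so T = [1, -2] ⊗ [1, 1] ⊗ [-2, 1, -2] and rank(T) ≤ 1.
These bounds meet, so rank(T) = 1.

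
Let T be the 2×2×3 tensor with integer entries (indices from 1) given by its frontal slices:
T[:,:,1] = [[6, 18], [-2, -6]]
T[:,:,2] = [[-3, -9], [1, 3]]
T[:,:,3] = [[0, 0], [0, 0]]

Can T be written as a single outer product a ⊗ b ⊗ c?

If T = a ⊗ b ⊗ c then every fibre of T is a multiple of the corresponding factor, so read the factors off the fibres through the nonzero entry T[1,1,1] = 6.
The mode-1 fibre T[:,1,1] = [6, -2] gives a = [3, -1] (primitive direction); the mode-2 fibre T[1,:,1] = [6, 18] gives b = [1, 3]; then c[k] = T[1,1,k] / (a[1]·b[1]) = [6, -3, 0] / 3 = [2, -1, 0].
Expanding [3, -1] ⊗ [1, 3] ⊗ [2, -1, 0] reproduces all 12 entries of T, so T = [3, -1] ⊗ [1, 3] ⊗ [2, -1, 0] and rank(T) ≤ 1.
Equivalently every frontal slice T[:,:,k] is c[k] times the rank-1 matrix [3, -1] ⊗ [1, 3]. So T has rank 1 (it is nonzero).

Yes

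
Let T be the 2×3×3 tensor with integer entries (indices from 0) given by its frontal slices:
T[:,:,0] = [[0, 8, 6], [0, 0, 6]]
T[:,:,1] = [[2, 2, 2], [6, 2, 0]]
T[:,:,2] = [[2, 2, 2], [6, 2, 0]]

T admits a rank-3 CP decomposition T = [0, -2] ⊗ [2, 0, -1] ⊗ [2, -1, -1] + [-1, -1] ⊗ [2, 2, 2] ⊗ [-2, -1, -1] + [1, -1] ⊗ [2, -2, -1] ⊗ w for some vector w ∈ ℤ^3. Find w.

w = [-2, 0, 0]

Subtract the known terms from T to get the rank-1 residual R = [1, -1] ⊗ [2, -2, -1] ⊗ w, so R[i,j,k] = a[i]·b[j]·w[k]. Pick indices with nonzero a[0]·b[0] = (1)·(2) = 2. Only the fibre through (0,0,·) is needed: R[0,0,:] = T[0,0,:] − Σₗ aₗ[0]bₗ[0]cₗ = [0, 2, 2] − (0)·(2)·[2, -1, -1] − (-1)·(2)·[-2, -1, -1] = [-4, 0, 0]. Then w[k] = R[0,0,k] / 2 for each k, giving w = [-4, 0, 0] / 2 = [-2, 0, 0].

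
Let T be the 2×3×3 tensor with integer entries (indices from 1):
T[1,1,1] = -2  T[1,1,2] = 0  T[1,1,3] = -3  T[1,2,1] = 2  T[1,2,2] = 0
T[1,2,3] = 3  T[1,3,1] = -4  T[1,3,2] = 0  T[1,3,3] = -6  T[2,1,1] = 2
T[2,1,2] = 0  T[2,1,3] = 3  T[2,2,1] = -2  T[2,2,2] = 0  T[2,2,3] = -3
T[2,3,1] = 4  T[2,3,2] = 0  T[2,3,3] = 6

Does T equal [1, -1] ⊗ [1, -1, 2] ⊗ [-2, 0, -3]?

Reconstruct entrywise from the claimed factors. For example, T[2,3,1] = 4 and Σₗ aₗ[2]bₗ[3]cₗ[1] = (-1)·(2)·(-2) = 4; checking all 18 entries, every one matches. The claim holds.

Yes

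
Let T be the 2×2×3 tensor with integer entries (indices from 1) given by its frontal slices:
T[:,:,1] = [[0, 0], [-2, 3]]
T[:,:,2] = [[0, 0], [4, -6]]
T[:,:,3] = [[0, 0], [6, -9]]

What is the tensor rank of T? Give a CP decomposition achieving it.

rank(T) = 1

Lower bound: T ≠ 0 (e.g. T[2,1,1] = -2), so rank(T) ≥ 1.
Upper bound: the mode-1 fibre T[:,1,1] = [0, -2] gives a = [0, 1] (primitive direction); the mode-2 fibre T[2,:,1] = [-2, 3] gives b = [2, -3]; then c[k] = T[2,1,k] / (a[2]·b[1]) = [-2, 4, 6] / 2 = [-1, 2, 3].
Expanding [0, 1] ⊗ [2, -3] ⊗ [-1, 2, 3] reproduces all 12 entries of T, so T = [0, 1] ⊗ [2, -3] ⊗ [-1, 2, 3] and rank(T) ≤ 1.
These bounds meet, so rank(T) = 1.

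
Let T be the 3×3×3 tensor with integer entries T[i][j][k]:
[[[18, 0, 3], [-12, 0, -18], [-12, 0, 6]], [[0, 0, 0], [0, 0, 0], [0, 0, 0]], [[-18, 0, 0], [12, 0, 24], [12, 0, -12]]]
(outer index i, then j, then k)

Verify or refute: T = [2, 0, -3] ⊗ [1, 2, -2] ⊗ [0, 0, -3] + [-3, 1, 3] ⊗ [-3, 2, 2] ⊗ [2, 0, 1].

No

Reconstruct entry (1,0,0) from the claimed factors: Σₗ aₗ[1]bₗ[0]cₗ[0] = (0)·(1)·(0) + (1)·(-3)·(2) = -6, but T[1,0,0] = 0. The claim is false.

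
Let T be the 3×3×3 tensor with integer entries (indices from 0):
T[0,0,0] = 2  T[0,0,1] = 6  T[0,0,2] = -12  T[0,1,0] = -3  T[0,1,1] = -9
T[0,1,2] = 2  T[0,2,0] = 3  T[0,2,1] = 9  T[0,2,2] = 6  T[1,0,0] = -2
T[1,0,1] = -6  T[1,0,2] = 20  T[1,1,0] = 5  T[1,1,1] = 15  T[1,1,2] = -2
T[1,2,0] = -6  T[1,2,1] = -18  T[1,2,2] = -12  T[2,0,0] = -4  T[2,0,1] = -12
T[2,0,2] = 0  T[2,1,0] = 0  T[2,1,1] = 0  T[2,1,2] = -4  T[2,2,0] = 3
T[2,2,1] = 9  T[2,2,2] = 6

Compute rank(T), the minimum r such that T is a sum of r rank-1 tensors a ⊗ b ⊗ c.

Lower bound: the mode-1 unfolding of T (rows indexed by i, columns by (j,k) = (0,0), (0,1), (0,2), (1,0), (1,1), (1,2), (2,0), (2,1), (2,2)) is [[2, 6, -12, -3, -9, 2, 3, 9, 6], [-2, -6, 20, 5, 15, -2, -6, -18, -12], [-4, -12, 0, 0, 0, -4, 3, 9, 6]].
There the 2×2 minor on rows i ∈ {0, 1}, columns (j,k) ∈ {(0,0), (0,2)} is det [[2, -12], [-2, 20]] = 16 ≠ 0, so this unfolding has rank ≥ 2; CP rank is at least every unfolding rank, so rank(T) ≥ 2. (This is only a lower bound: in general the CP rank may exceed every unfolding rank, so we still need to exhibit 2 rank-1 terms summing to T.)
Upper bound — finding two terms. Write S_k = T[:,:,k] for the frontal slices: S₀ = [[2, -3, 3], [-2, 5, -6], [-4, 0, 3]], S₁ = [[6, -9, 9], [-6, 15, -18], [-12, 0, 9]], S₂ = [[-12, 2, 6], [20, -2, -12], [0, -4, 6]].
If T = a₁ ⊗ b₁ ⊗ c₁ + a₂ ⊗ b₂ ⊗ c₂ then each S_k = c₁[k]·a₁b₁ᵀ + c₂[k]·a₂b₂ᵀ. S₀ and S₂ are linearly independent, so a₁b₁ᵀ and a₂b₂ᵀ must span the same plane of matrices: they are the rank-1 matrices of the form x·S₀ + y·S₂.
The 2×2 minor of x·S₀ + y·S₂ on rows {0,1}, columns {0,1} is 4·x² − 16·y² = 4·(x − 2·y)(x + 2·y), vanishing at (x:y) = (2:1) and (2:-1).
M₁ = 2·S₀ + S₂ = [[-8, -4, 12], [16, 8, -24], [-8, -4, 12]] = (-4)·[1, -2, 1][2, 1, -3]ᵀ and M₂ = 2·S₀ − S₂ = [[16, -8, 0], [-24, 12, 0], [-8, 4, 0]] = 4·[2, -3, -1][2, -1, 0]ᵀ, so take a₁ = [1, -2, 1], b₁ = [2, 1, -3], a₂ = [2, -3, -1], b₂ = [2, -1, 0].
Each slice is an integer combination of E₁ = a₁b₁ᵀ and E₂ = a₂b₂ᵀ: S₀ = −E₁ + E₂, S₁ = −3·E₁ + 3·E₂, S₂ = −2·E₁ − 2·E₂; reading off coefficients, c₁ = [-1, -3, -2] and c₂ = [1, 3, -2].
Hence T = [1, -2, 1] ⊗ [2, 1, -3] ⊗ [-1, -3, -2] + [2, -3, -1] ⊗ [2, -1, 0] ⊗ [1, 3, -2], so rank(T) ≤ 2.
These bounds meet, so rank(T) = 2.
Check entry T[0,1,2] = 2: (1)·(1)·(-2) + (2)·(-1)·(-2) = 2.

2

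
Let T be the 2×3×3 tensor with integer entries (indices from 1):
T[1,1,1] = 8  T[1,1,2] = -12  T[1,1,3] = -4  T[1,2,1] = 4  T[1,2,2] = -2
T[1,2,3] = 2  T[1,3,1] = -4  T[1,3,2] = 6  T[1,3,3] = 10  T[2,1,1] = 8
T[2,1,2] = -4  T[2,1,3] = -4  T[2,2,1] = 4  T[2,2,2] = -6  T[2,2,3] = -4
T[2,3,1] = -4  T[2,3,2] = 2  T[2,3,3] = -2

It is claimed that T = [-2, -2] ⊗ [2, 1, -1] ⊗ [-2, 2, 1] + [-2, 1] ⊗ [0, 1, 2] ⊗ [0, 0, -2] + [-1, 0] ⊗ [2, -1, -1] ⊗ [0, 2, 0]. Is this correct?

No

Reconstruct entry (2,1,2) from the claimed factors: Σₗ aₗ[2]bₗ[1]cₗ[2] = (-2)·(2)·(2) + (1)·(0)·(0) + (0)·(2)·(2) = -8, but T[2,1,2] = -4. The claim is false.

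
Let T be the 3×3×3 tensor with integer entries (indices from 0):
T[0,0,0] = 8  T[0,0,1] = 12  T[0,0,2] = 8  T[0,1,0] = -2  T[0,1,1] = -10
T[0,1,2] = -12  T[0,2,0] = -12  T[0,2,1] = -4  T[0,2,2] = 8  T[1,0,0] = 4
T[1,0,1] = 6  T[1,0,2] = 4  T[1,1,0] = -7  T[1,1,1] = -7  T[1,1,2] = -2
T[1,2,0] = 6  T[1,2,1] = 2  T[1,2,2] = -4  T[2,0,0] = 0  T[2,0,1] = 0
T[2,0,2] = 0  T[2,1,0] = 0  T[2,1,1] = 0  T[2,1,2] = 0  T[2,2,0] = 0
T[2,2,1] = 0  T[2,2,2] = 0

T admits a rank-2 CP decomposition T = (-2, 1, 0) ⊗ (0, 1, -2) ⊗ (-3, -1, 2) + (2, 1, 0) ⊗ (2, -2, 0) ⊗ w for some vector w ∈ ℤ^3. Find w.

w = (2, 3, 2)

Subtract the known terms from T to get the rank-1 residual R = (2, 1, 0) ⊗ (2, -2, 0) ⊗ w, so R[i,j,k] = a[i]·b[j]·w[k]. Pick indices with nonzero a[0]·b[0] = (2)·(2) = 4. Only the fibre through (0,0,·) is needed: R[0,0,:] = T[0,0,:] − Σₗ aₗ[0]bₗ[0]cₗ = [8, 12, 8] − (-2)·(0)·(-3, -1, 2) = [8, 12, 8]. Then w[k] = R[0,0,k] / 4 for each k, giving w = [8, 12, 8] / 4 = (2, 3, 2).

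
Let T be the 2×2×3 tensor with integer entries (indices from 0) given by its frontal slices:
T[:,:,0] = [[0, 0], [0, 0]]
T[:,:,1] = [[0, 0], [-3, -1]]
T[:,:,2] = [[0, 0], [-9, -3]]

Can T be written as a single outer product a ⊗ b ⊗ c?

Yes

If T = a ⊗ b ⊗ c then every fibre of T is a multiple of the corresponding factor, so read the factors off the fibres through the nonzero entry T[1,0,1] = -3.
The mode-1 fibre T[:,0,1] = [0, -3] gives a = [0, 1] (primitive direction); the mode-2 fibre T[1,:,1] = [-3, -1] gives b = [3, 1]; then c[k] = T[1,0,k] / (a[1]·b[0]) = [0, -3, -9] / 3 = [0, -1, -3].
Expanding [0, 1] ⊗ [3, 1] ⊗ [0, -1, -3] reproduces all 12 entries of T, so T = [0, 1] ⊗ [3, 1] ⊗ [0, -1, -3] and rank(T) ≤ 1.
Equivalently every frontal slice T[:,:,k] is c[k] times the rank-1 matrix [0, 1] ⊗ [3, 1]. So T has rank 1 (it is nonzero).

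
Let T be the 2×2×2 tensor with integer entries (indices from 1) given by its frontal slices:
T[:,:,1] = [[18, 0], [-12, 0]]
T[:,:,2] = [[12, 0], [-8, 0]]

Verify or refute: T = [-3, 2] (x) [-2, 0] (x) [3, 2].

Yes

Reconstruct entrywise from the claimed factors. For example, T[1,2,1] = 0 and Σₗ aₗ[1]bₗ[2]cₗ[1] = (-3)·(0)·(3) = 0; checking all 8 entries, every one matches. The claim holds.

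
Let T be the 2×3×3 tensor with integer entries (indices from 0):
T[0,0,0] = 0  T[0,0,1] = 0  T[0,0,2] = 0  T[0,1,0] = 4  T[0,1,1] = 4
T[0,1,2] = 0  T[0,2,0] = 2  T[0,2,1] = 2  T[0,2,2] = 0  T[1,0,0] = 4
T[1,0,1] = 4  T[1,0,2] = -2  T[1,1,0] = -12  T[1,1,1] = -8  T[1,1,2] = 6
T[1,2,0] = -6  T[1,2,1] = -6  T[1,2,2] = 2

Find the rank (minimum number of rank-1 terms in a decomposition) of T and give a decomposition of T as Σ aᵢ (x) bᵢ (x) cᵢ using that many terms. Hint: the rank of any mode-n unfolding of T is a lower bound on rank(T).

rank(T) = 3

Lower bound: the mode-2 unfolding of T (rows indexed by j, columns by (i,k) = (0,0), (0,1), (0,2), (1,0), (1,1), (1,2)) is [[0, 0, 0, 4, 4, -2], [4, 4, 0, -12, -8, 6], [2, 2, 0, -6, -6, 2]].
There the 3×3 minor on rows j ∈ {0, 1, 2}, columns (i,k) ∈ {(0,0), (1,0), (1,1)} is det [[0, 4, 4], [4, -12, -8], [2, -6, -6]] = 32 ≠ 0, so this unfolding has rank ≥ 3; CP rank is at least every unfolding rank, so rank(T) ≥ 3. (Flattening ranks never certify an upper bound on CP rank; for that we must actually write T with 3 rank-1 terms.)
Upper bound: T is a sum of 3 rank-1 terms, T = (0, 1) (x) (0, 1, 0) (x) (-4, 0, 4) + (0, 1) (x) (1, -1, -1) (x) (4, 4, -2) + (1, -1) (x) (0, 2, 1) (x) (2, 2, 0) (one valid choice — decompositions are not unique — normalised so each a, b is primitive with positive first nonzero entry; check it by expanding all entries), so rank(T) ≤ 3.
These bounds meet, so rank(T) = 3.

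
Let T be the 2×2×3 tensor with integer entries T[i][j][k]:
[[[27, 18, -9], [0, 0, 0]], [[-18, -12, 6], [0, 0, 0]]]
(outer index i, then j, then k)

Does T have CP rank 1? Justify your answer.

Yes

If T = a (x) b (x) c then every fibre of T is a multiple of the corresponding factor, so read the factors off the fibres through the nonzero entry T[0,0,0] = 27.
The mode-1 fibre T[:,0,0] = [27, -18] gives a = (3, -2) (primitive direction); the mode-2 fibre T[0,:,0] = [27, 0] gives b = (1, 0); then c[k] = T[0,0,k] / (a[0]·b[0]) = [27, 18, -9] / 3 = (9, 6, -3).
Expanding (3, -2) (x) (1, 0) (x) (9, 6, -3) reproduces all 12 entries of T, so T = (3, -2) (x) (1, 0) (x) (9, 6, -3) and rank(T) ≤ 1.
Equivalently every frontal slice T[:,:,k] is c[k] times the rank-1 matrix (3, -2) (x) (1, 0). So T has rank 1 (it is nonzero).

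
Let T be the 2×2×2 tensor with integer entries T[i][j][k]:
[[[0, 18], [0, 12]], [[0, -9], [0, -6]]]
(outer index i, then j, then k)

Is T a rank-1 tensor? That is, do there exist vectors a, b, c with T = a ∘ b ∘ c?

Yes

The mode-1 fibre T[:,0,1] = [18, -9] gives a = [2, -1] (primitive direction); the mode-2 fibre T[0,:,1] = [18, 12] gives b = [3, 2]; then c[k] = T[0,0,k] / (a[0]·b[0]) = [0, 18] / 6 = [0, 3].
Expanding [2, -1] ∘ [3, 2] ∘ [0, 3] reproduces all 8 entries of T, so T = [2, -1] ∘ [3, 2] ∘ [0, 3] and rank(T) ≤ 1.
Equivalently every frontal slice T[:,:,k] is c[k] times the rank-1 matrix [2, -1] ∘ [3, 2]. So T has rank 1 (it is nonzero).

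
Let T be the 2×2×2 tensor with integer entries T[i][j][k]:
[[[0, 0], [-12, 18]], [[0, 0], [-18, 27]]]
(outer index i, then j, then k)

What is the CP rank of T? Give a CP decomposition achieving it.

rank(T) = 1

Lower bound: T ≠ 0 (e.g. T[0,1,0] = -12), so rank(T) ≥ 1.
Upper bound: the mode-1 fibre T[:,1,0] = [-12, -18] gives a = [2, 3] (primitive direction); the mode-2 fibre T[0,:,0] = [0, -12] gives b = [0, 1]; then c[k] = T[0,1,k] / (a[0]·b[1]) = [-12, 18] / 2 = [-6, 9].
Expanding [2, 3] ∘ [0, 1] ∘ [-6, 9] reproduces all 8 entries of T, so T = [2, 3] ∘ [0, 1] ∘ [-6, 9] and rank(T) ≤ 1.
These bounds meet, so rank(T) = 1.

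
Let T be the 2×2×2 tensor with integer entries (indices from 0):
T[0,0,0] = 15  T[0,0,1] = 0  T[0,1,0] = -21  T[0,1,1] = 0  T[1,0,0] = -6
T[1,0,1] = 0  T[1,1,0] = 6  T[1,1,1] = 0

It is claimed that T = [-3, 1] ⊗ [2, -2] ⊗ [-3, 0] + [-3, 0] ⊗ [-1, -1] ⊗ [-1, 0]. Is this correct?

Reconstruct entrywise from the claimed factors. For example, T[1,0,1] = 0 and Σₗ aₗ[1]bₗ[0]cₗ[1] = (1)·(2)·(0) + (0)·(-1)·(0) = 0; checking all 8 entries, every one matches. The claim holds.

Yes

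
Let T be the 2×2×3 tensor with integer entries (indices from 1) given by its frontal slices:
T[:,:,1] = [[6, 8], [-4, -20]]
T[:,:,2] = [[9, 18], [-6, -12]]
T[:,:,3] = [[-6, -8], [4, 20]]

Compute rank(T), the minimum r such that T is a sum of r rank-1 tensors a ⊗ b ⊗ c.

2

Lower bound: the mode-1 unfolding of T (rows indexed by i, columns by (j,k) = (1,1), (1,2), (1,3), (2,1), (2,2), (2,3)) is [[6, 9, -6, 8, 18, -8], [-4, -6, 4, -20, -12, 20]].
There the 2×2 minor on rows i ∈ {1, 2}, columns (j,k) ∈ {(1,1), (2,1)} is det [[6, 8], [-4, -20]] = -88 ≠ 0, so this unfolding has rank ≥ 2; CP rank is at least every unfolding rank, so rank(T) ≥ 2. (Flattening ranks never certify an upper bound on CP rank; for that we must actually write T with 2 rank-1 terms.)
Upper bound — finding two terms. Write S_k = T[:,:,k] for the frontal slices: S₁ = [[6, 8], [-4, -20]], S₂ = [[9, 18], [-6, -12]], S₃ = [[-6, -8], [4, 20]].
If T = a₁ ⊗ b₁ ⊗ c₁ + a₂ ⊗ b₂ ⊗ c₂ then each S_k = c₁[k]·a₁b₁ᵀ + c₂[k]·a₂b₂ᵀ. S₁ and S₂ are linearly independent, so a₁b₁ᵀ and a₂b₂ᵀ must span the same plane of matrices: they are the rank-1 matrices of the form x·S₁ + y·S₂.
det(x·S₁ + y·S₂) is −88·x² − 132·xy = (-44)·(2·x + 3·y)(x), vanishing at (x:y) = (3:-2) and (0:1).
M₁ = 3·S₁ − 2·S₂ = [[0, -12], [0, -36]] = (-12)·[1, 3][0, 1]ᵀ and M₂ = S₂ = [[9, 18], [-6, -12]] = 3·[3, -2][1, 2]ᵀ, so take a₁ = [1, 3], b₁ = [0, 1], a₂ = [3, -2], b₂ = [1, 2].
Each slice is an integer combination of E₁ = a₁b₁ᵀ and E₂ = a₂b₂ᵀ: S₁ = −4·E₁ + 2·E₂, S₂ = 3·E₂, S₃ = 4·E₁ − 2·E₂; reading off coefficients, c₁ = [-4, 0, 4] and c₂ = [2, 3, -2].
Hence T = [1, 3] ⊗ [0, 1] ⊗ [-4, 0, 4] + [3, -2] ⊗ [1, 2] ⊗ [2, 3, -2], so rank(T) ≤ 2.
These bounds meet, so rank(T) = 2.
Check entry T[1,1,2] = 9: (1)·(0)·(0) + (3)·(1)·(3) = 9.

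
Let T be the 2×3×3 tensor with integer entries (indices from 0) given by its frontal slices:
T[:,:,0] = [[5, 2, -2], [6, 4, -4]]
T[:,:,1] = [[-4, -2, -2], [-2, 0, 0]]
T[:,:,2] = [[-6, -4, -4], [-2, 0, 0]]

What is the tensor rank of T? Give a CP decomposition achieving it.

Lower bound: in the mode-3 unfolding of T (rows indexed by k, columns by (i,j)) the 3×3 minor on rows k ∈ {0, 1, 2}, columns (i,j) ∈ {(0,0), (0,1), (0,2)} is det [[5, 2, -2], [-4, -2, -2], [-6, -4, -4]] = -16 ≠ 0, so that unfolding has rank ≥ 3 and hence rank(T) ≥ 3 (CP rank is at least every unfolding rank, though it can be larger).
Upper bound: T is a sum of 3 rank-1 terms, T = [1, 0] ⊗ [1, 1, 1] ⊗ [0, -2, -4] + [1, 1] ⊗ [1, 0, 0] ⊗ [4, -2, -2] + [1, 2] ⊗ [1, 2, -2] ⊗ [1, 0, 0] (one valid choice — decompositions are not unique — normalised so each a, b is primitive with positive first nonzero entry; check it by expanding all entries), so rank(T) ≤ 3.
These bounds meet, so rank(T) = 3.

rank(T) = 3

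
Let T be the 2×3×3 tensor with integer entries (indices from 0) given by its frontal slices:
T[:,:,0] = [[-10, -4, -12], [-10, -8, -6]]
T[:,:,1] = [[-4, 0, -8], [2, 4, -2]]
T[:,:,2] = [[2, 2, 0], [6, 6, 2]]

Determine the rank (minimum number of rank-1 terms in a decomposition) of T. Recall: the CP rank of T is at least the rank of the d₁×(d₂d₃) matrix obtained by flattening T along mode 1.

Lower bound: the mode-3 unfolding of T (rows indexed by k, columns by (i,j) = (0,0), (0,1), (0,2), (1,0), (1,1), (1,2)) is [[-10, -4, -12, -10, -8, -6], [-4, 0, -8, 2, 4, -2], [2, 2, 0, 6, 6, 2]].
There the 3×3 minor on rows k ∈ {0, 1, 2}, columns (i,j) ∈ {(0,0), (0,1), (1,0)} is det [[-10, -4, -10], [-4, 0, 2], [2, 2, 6]] = 8 ≠ 0, so this unfolding has rank ≥ 3; CP rank is at least every unfolding rank, so rank(T) ≥ 3. (Flattening ranks never certify an upper bound on CP rank; for that we must actually write T with 3 rank-1 terms.)
Upper bound: T is a sum of 3 rank-1 terms, T = [0, 1] ⊗ [1, 2, -1] ⊗ [-2, 2, 2] + [1, 0] ⊗ [1, 0, 2] ⊗ [-2, -4, -2] + [1, 1] ⊗ [2, 1, 2] ⊗ [-4, 0, 2] (written with every a and b primitive with positive leading entry and the scale carried by c; CP decompositions are not unique, and this one is verified by expanding entrywise), so rank(T) ≤ 3.
These bounds meet, so rank(T) = 3.
Check entry T[1,2,0] = -6: (1)·(-1)·(-2) + (0)·(2)·(-2) + (1)·(2)·(-4) = -6.

3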